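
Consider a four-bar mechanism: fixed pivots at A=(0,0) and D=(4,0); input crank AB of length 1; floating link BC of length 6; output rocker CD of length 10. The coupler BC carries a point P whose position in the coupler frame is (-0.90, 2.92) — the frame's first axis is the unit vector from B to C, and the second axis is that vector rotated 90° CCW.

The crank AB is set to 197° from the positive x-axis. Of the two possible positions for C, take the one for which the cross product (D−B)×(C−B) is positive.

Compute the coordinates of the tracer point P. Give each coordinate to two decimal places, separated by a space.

-2.40 -2.99

A=(0,0), D=(4.00,0)
B = A + 1.00·(cos197°, sin197°) = (-0.9563, -0.2924)
|BD| = 4.9649
circle(B,6.00) ∩ circle(D,10.00): a=-3.9628, h=4.5052
  candidates: C₊=(-5.1775,3.9716) cross=22.368; C₋=(-4.6469,-5.0231) cross=-22.368
  mode + wants cross > 0 → take C=(-5.1775,3.9716) (cross=22.368)
ex = (C−B)/|BC| = (-0.7035,0.7107); ey = (-0.7107,-0.7035)
P = B + -0.90·ex + 2.92·ey = (-2.3983,-2.9863)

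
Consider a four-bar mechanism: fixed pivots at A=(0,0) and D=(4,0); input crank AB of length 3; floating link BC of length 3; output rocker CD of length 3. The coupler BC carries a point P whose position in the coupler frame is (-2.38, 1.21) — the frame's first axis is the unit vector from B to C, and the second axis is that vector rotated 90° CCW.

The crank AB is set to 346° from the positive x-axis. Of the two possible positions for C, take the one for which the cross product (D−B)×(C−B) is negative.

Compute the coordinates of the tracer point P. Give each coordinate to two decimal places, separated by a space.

A=(0,0), D=(4.00,0)
B = A + 3.00·(cos346°, sin346°) = (2.9109, -0.7258)
|BD| = 1.3088
circle(B,3.00) ∩ circle(D,3.00): a=0.6544, h=2.9278
  candidates: C₊=(1.8319,2.0735) cross=3.832; C₋=(5.0790,-2.7992) cross=-3.832
  mode - wants cross < 0 → take C=(5.0790,-2.7992) (cross=-3.832)
ex = (C−B)/|BC| = (0.7227,-0.6912); ey = (0.6912,0.7227)
P = B + -2.38·ex + 1.21·ey = (2.0272,1.7937)

2.03 1.79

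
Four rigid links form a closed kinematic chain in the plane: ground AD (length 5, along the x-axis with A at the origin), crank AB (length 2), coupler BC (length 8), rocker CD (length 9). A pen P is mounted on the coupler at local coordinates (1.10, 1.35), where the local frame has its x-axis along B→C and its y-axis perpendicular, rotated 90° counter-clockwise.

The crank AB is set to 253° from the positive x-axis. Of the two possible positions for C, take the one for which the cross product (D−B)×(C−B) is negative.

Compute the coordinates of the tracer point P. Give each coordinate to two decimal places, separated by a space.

A=(0,0), D=(5.00,0)
B = A + 2.00·(cos253°, sin253°) = (-0.5847, -1.9126)
|BD| = 5.9032
circle(B,8.00) ∩ circle(D,9.00): a=1.5117, h=7.8559
  candidates: C₊=(-1.6999,6.0093) cross=46.375; C₋=(3.3907,-8.8549) cross=-46.375
  mode - wants cross < 0 → take C=(3.3907,-8.8549) (cross=-46.375)
ex = (C−B)/|BC| = (0.4969,-0.8678); ey = (0.8678,0.4969)
P = B + 1.10·ex + 1.35·ey = (1.1334,-2.1963)

1.13 -2.20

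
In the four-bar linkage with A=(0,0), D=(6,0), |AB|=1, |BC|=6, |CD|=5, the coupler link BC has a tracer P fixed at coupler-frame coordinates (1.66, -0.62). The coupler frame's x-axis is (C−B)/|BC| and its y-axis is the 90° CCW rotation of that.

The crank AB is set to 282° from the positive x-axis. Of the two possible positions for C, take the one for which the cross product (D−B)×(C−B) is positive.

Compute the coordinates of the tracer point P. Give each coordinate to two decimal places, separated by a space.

1.59 0.13

A=(0,0), D=(6.00,0)
B = A + 1.00·(cos282°, sin282°) = (0.2079, -0.9781)
|BD| = 5.8741
circle(B,6.00) ∩ circle(D,5.00): a=3.8734, h=4.5823
  candidates: C₊=(3.2642,4.1851) cross=26.917; C₋=(4.7902,-4.8514) cross=-26.917
  mode + wants cross > 0 → take C=(3.2642,4.1851) (cross=26.917)
ex = (C−B)/|BC| = (0.5094,0.8605); ey = (-0.8605,0.5094)
P = B + 1.66·ex + -0.62·ey = (1.5870,0.1345)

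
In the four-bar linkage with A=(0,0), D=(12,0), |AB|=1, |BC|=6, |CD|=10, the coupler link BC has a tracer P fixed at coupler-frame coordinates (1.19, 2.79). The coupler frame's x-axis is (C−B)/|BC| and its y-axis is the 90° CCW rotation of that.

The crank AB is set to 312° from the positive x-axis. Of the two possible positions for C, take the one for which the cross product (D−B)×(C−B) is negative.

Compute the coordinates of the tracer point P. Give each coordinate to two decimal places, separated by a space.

3.66 -0.26

A=(0,0), D=(12.00,0)
B = A + 1.00·(cos312°, sin312°) = (0.6691, -0.7431)
|BD| = 11.3552
circle(B,6.00) ∩ circle(D,10.00): a=2.8595, h=5.2748
  candidates: C₊=(3.1773,4.7075) cross=59.896; C₋=(3.8677,-5.8195) cross=-59.896
  mode - wants cross < 0 → take C=(3.8677,-5.8195) (cross=-59.896)
ex = (C−B)/|BC| = (0.5331,-0.8461); ey = (0.8461,0.5331)
P = B + 1.19·ex + 2.79·ey = (3.6640,-0.2626)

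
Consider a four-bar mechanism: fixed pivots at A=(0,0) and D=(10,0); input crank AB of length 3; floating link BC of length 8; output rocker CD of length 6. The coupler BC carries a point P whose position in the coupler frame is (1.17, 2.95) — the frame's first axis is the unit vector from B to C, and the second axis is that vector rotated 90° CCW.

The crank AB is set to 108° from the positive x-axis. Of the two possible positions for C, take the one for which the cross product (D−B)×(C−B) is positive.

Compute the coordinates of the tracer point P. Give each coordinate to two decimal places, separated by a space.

A=(0,0), D=(10.00,0)
B = A + 3.00·(cos108°, sin108°) = (-0.9271, 2.8532)
|BD| = 11.2934
circle(B,8.00) ∩ circle(D,6.00): a=6.8864, h=4.0716
  candidates: C₊=(6.7646,5.0529) cross=45.982; C₋=(4.7073,-2.8261) cross=-45.982
  mode + wants cross > 0 → take C=(6.7646,5.0529) (cross=45.982)
ex = (C−B)/|BC| = (0.9615,0.2750); ey = (-0.2750,0.9615)
P = B + 1.17·ex + 2.95·ey = (-0.6133,6.0112)

-0.61 6.01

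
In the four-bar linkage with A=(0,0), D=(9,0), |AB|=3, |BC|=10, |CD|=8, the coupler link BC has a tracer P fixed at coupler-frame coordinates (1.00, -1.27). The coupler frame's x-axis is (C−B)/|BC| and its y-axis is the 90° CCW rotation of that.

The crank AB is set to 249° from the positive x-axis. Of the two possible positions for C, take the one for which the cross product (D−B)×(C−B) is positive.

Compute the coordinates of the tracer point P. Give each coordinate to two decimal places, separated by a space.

A=(0,0), D=(9.00,0)
B = A + 3.00·(cos249°, sin249°) = (-1.0751, -2.8007)
|BD| = 10.4571
circle(B,10.00) ∩ circle(D,8.00): a=6.9499, h=7.1902
  candidates: C₊=(3.6951,5.9882) cross=75.189; C₋=(7.5466,-7.8669) cross=-75.189
  mode + wants cross > 0 → take C=(3.6951,5.9882) (cross=75.189)
ex = (C−B)/|BC| = (0.4770,0.8789); ey = (-0.8789,0.4770)
P = B + 1.00·ex + -1.27·ey = (0.5181,-2.5277)

0.52 -2.53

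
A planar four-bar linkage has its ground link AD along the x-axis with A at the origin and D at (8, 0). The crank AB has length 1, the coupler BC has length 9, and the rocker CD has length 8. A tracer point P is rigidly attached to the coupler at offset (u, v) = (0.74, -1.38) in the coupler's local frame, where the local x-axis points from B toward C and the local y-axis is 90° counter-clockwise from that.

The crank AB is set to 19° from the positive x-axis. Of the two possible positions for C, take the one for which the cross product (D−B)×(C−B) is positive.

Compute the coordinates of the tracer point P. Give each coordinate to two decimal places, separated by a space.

A=(0,0), D=(8.00,0)
B = A + 1.00·(cos19°, sin19°) = (0.9455, 0.3256)
|BD| = 7.0620
circle(B,9.00) ∩ circle(D,8.00): a=4.7346, h=7.6540
  candidates: C₊=(6.0280,7.7531) cross=54.052; C₋=(5.3222,-7.5385) cross=-54.052
  mode + wants cross > 0 → take C=(6.0280,7.7531) (cross=54.052)
ex = (C−B)/|BC| = (0.5647,0.8253); ey = (-0.8253,0.5647)
P = B + 0.74·ex + -1.38·ey = (2.5023,0.1570)

2.50 0.16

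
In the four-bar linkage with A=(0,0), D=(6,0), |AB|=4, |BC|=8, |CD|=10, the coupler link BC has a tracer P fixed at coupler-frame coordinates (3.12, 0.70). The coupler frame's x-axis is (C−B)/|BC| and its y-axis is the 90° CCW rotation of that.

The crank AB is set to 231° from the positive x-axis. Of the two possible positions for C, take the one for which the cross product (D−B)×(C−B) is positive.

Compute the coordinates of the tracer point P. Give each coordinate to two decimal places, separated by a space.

A=(0,0), D=(6.00,0)
B = A + 4.00·(cos231°, sin231°) = (-2.5173, -3.1086)
|BD| = 9.0668
circle(B,8.00) ∩ circle(D,10.00): a=2.5482, h=7.5833
  candidates: C₊=(-2.7235,4.8888) cross=68.757; C₋=(2.4764,-9.3586) cross=-68.757
  mode + wants cross > 0 → take C=(-2.7235,4.8888) (cross=68.757)
ex = (C−B)/|BC| = (-0.0258,0.9997); ey = (-0.9997,-0.0258)
P = B + 3.12·ex + 0.70·ey = (-3.2975,-0.0077)

-3.30 -0.01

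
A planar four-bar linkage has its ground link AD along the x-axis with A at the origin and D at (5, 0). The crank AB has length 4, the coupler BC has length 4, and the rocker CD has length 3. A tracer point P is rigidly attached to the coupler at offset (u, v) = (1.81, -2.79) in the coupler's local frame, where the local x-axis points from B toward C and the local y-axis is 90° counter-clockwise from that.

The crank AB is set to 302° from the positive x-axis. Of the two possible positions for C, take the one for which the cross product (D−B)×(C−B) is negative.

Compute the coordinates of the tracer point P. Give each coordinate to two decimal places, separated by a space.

4.32 -5.88

A=(0,0), D=(5.00,0)
B = A + 4.00·(cos302°, sin302°) = (2.1197, -3.3922)
|BD| = 4.4501
circle(B,4.00) ∩ circle(D,3.00): a=3.0115, h=2.6326
  candidates: C₊=(2.0621,0.6074) cross=11.715; C₋=(6.0757,-2.8005) cross=-11.715
  mode - wants cross < 0 → take C=(6.0757,-2.8005) (cross=-11.715)
ex = (C−B)/|BC| = (0.9890,0.1479); ey = (-0.1479,0.9890)
P = B + 1.81·ex + -2.79·ey = (4.3225,-5.8838)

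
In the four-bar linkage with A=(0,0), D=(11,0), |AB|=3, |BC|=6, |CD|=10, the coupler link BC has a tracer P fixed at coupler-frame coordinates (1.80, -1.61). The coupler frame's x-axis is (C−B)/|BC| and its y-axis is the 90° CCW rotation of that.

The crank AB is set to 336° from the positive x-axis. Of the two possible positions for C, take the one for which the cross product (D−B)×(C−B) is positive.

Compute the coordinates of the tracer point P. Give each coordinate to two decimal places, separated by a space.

4.18 0.72

A=(0,0), D=(11.00,0)
B = A + 3.00·(cos336°, sin336°) = (2.7406, -1.2202)
|BD| = 8.3490
circle(B,6.00) ∩ circle(D,10.00): a=0.3417, h=5.9903
  candidates: C₊=(2.2032,4.7557) cross=50.013; C₋=(3.9542,-7.0962) cross=-50.013
  mode + wants cross > 0 → take C=(2.2032,4.7557) (cross=50.013)
ex = (C−B)/|BC| = (-0.0896,0.9960); ey = (-0.9960,-0.0896)
P = B + 1.80·ex + -1.61·ey = (4.1829,0.7168)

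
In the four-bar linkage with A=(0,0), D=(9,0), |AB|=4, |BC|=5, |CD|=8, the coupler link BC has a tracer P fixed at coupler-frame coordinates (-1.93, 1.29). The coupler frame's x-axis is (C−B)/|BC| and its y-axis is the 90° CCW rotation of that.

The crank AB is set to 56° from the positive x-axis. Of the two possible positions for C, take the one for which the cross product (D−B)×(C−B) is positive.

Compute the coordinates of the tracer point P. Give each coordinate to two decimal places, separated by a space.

0.01 2.66

A=(0,0), D=(9.00,0)
B = A + 4.00·(cos56°, sin56°) = (2.2368, 3.3162)
|BD| = 7.5325
circle(B,5.00) ∩ circle(D,8.00): a=1.1774, h=4.8594
  candidates: C₊=(5.4333,7.1609) cross=36.603; C₋=(1.1546,-1.5653) cross=-36.603
  mode + wants cross > 0 → take C=(5.4333,7.1609) (cross=36.603)
ex = (C−B)/|BC| = (0.6393,0.7690); ey = (-0.7690,0.6393)
P = B + -1.93·ex + 1.29·ey = (0.0110,2.6568)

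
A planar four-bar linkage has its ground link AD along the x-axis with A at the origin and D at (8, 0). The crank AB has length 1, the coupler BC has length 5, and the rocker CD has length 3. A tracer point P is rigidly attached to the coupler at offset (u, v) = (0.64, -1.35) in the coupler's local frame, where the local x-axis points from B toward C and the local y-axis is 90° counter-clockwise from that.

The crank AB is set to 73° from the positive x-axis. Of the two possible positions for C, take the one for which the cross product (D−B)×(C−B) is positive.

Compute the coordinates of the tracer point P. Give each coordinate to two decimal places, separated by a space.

1.02 -0.35

A=(0,0), D=(8.00,0)
B = A + 1.00·(cos73°, sin73°) = (0.2924, 0.9563)
|BD| = 7.7667
circle(B,5.00) ∩ circle(D,3.00): a=4.9134, h=0.9266
  candidates: C₊=(5.2825,1.2708) cross=7.196; C₋=(5.0543,-0.5682) cross=-7.196
  mode + wants cross > 0 → take C=(5.2825,1.2708) (cross=7.196)
ex = (C−B)/|BC| = (0.9980,0.0629); ey = (-0.0629,0.9980)
P = B + 0.64·ex + -1.35·ey = (1.0160,-0.3508)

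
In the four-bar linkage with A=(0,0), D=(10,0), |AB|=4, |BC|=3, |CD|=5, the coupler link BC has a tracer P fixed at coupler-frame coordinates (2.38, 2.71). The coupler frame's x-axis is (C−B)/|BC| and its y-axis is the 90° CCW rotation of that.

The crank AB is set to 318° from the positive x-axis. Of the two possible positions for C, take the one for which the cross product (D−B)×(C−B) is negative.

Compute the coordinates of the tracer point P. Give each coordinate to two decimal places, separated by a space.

A=(0,0), D=(10.00,0)
B = A + 4.00·(cos318°, sin318°) = (2.9726, -2.6765)
|BD| = 7.5199
circle(B,3.00) ∩ circle(D,5.00): a=2.6961, h=1.3157
  candidates: C₊=(5.0238,-0.4874) cross=9.894; C₋=(5.9604,-2.9465) cross=-9.894
  mode - wants cross < 0 → take C=(5.9604,-2.9465) (cross=-9.894)
ex = (C−B)/|BC| = (0.9959,-0.0900); ey = (0.0900,0.9959)
P = B + 2.38·ex + 2.71·ey = (5.5868,-0.1917)

5.59 -0.19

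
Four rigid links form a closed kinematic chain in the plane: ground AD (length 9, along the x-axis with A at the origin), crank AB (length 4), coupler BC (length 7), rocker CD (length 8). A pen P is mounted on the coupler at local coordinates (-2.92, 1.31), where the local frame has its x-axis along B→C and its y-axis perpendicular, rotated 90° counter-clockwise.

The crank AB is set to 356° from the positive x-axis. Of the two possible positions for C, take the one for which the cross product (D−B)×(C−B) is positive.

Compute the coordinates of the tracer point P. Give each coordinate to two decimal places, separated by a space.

A=(0,0), D=(9.00,0)
B = A + 4.00·(cos356°, sin356°) = (3.9903, -0.2790)
|BD| = 5.0175
circle(B,7.00) ∩ circle(D,8.00): a=1.0140, h=6.9262
  candidates: C₊=(4.6175,6.6928) cross=34.752; C₋=(5.3878,-7.1381) cross=-34.752
  mode + wants cross > 0 → take C=(4.6175,6.6928) (cross=34.752)
ex = (C−B)/|BC| = (0.0896,0.9960); ey = (-0.9960,0.0896)
P = B + -2.92·ex + 1.31·ey = (2.4239,-3.0699)

2.42 -3.07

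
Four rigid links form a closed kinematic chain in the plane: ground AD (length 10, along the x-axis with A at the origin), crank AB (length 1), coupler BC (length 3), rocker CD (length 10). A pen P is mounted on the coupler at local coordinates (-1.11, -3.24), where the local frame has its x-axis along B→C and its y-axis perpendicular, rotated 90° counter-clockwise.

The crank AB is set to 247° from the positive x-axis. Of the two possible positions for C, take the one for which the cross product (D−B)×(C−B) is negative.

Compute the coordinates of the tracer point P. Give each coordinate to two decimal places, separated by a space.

A=(0,0), D=(10.00,0)
B = A + 1.00·(cos247°, sin247°) = (-0.3907, -0.9205)
|BD| = 10.4314
circle(B,3.00) ∩ circle(D,10.00): a=0.8539, h=2.8759
  candidates: C₊=(0.2060,2.0195) cross=30.000; C₋=(0.7136,-3.7098) cross=-30.000
  mode - wants cross < 0 → take C=(0.7136,-3.7098) (cross=-30.000)
ex = (C−B)/|BC| = (0.3681,-0.9298); ey = (0.9298,0.3681)
P = B + -1.11·ex + -3.24·ey = (-3.8118,-1.0811)

-3.81 -1.08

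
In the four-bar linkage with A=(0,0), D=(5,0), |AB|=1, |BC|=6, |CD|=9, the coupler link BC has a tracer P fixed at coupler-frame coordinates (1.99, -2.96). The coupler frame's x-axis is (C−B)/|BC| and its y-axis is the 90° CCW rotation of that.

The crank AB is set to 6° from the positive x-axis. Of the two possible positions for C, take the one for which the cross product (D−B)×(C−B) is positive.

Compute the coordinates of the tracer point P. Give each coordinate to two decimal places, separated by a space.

2.25 3.44

A=(0,0), D=(5.00,0)
B = A + 1.00·(cos6°, sin6°) = (0.9945, 0.1045)
|BD| = 4.0068
circle(B,6.00) ∩ circle(D,9.00): a=-3.6120, h=4.7910
  candidates: C₊=(-2.4912,4.9881) cross=19.197; C₋=(-2.7412,-4.5906) cross=-19.197
  mode + wants cross > 0 → take C=(-2.4912,4.9881) (cross=19.197)
ex = (C−B)/|BC| = (-0.5810,0.8139); ey = (-0.8139,-0.5810)
P = B + 1.99·ex + -2.96·ey = (2.2477,3.4439)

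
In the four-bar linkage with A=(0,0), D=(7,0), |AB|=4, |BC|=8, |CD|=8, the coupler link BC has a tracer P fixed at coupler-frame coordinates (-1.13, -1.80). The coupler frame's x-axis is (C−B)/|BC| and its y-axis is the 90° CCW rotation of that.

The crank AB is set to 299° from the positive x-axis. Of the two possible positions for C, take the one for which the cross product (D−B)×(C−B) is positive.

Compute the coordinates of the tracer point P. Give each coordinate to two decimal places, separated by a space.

3.94 -4.23

A=(0,0), D=(7.00,0)
B = A + 4.00·(cos299°, sin299°) = (1.9392, -3.4985)
|BD| = 6.1523
circle(B,8.00) ∩ circle(D,8.00): a=3.0761, h=7.3849
  candidates: C₊=(0.2702,4.3255) cross=45.434; C₋=(8.6690,-7.8240) cross=-45.434
  mode + wants cross > 0 → take C=(0.2702,4.3255) (cross=45.434)
ex = (C−B)/|BC| = (-0.2086,0.9780); ey = (-0.9780,-0.2086)
P = B + -1.13·ex + -1.80·ey = (3.9354,-4.2281)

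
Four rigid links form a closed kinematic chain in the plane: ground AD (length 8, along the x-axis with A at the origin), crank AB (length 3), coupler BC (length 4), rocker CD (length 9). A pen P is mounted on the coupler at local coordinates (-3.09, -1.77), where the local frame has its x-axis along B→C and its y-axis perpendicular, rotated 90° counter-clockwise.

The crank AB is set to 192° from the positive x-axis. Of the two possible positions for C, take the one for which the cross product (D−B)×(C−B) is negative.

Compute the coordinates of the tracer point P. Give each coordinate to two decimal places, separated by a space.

A=(0,0), D=(8.00,0)
B = A + 3.00·(cos192°, sin192°) = (-2.9344, -0.6237)
|BD| = 10.9522
circle(B,4.00) ∩ circle(D,9.00): a=2.5087, h=3.1155
  candidates: C₊=(-0.6073,2.6296) cross=34.122; C₋=(-0.2524,-3.5913) cross=-34.122
  mode - wants cross < 0 → take C=(-0.2524,-3.5913) (cross=-34.122)
ex = (C−B)/|BC| = (0.6705,-0.7419); ey = (0.7419,0.6705)
P = B + -3.09·ex + -1.77·ey = (-6.3195,0.4819)

-6.32 0.48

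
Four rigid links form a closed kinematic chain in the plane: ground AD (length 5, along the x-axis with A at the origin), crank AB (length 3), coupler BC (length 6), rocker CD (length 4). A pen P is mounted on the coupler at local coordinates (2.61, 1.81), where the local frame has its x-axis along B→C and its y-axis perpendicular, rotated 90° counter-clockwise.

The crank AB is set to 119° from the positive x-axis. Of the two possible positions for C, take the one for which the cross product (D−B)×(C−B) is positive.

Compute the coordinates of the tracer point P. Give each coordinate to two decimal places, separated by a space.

0.69 4.97

A=(0,0), D=(5.00,0)
B = A + 3.00·(cos119°, sin119°) = (-1.4544, 2.6239)
|BD| = 6.9674
circle(B,6.00) ∩ circle(D,4.00): a=4.9189, h=3.4357
  candidates: C₊=(4.3962,3.9542) cross=23.938; C₋=(1.8085,-2.4113) cross=-23.938
  mode + wants cross > 0 → take C=(4.3962,3.9542) (cross=23.938)
ex = (C−B)/|BC| = (0.9751,0.2217); ey = (-0.2217,0.9751)
P = B + 2.61·ex + 1.81·ey = (0.6893,4.9675)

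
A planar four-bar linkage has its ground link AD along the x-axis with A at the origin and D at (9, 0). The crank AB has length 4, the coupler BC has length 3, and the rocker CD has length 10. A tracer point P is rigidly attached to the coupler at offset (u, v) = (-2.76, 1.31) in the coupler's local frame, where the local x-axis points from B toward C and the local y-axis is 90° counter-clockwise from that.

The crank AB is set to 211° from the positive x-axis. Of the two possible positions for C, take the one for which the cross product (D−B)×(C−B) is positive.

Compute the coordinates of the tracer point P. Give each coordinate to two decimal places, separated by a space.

A=(0,0), D=(9.00,0)
B = A + 4.00·(cos211°, sin211°) = (-3.4287, -2.0602)
|BD| = 12.5983
circle(B,3.00) ∩ circle(D,10.00): a=2.6875, h=1.3331
  candidates: C₊=(-0.9953,-0.3055) cross=16.795; C₋=(-0.5593,-2.9359) cross=-16.795
  mode + wants cross > 0 → take C=(-0.9953,-0.3055) (cross=16.795)
ex = (C−B)/|BC| = (0.8111,0.5849); ey = (-0.5849,0.8111)
P = B + -2.76·ex + 1.31·ey = (-6.4335,-2.6119)

-6.43 -2.61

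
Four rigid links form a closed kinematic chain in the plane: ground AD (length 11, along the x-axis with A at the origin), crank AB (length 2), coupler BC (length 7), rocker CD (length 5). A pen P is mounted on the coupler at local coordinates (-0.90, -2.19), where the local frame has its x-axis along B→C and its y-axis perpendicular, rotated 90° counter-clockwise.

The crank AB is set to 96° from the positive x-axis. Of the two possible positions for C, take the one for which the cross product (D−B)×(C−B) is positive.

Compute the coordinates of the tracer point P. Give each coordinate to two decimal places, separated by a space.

A=(0,0), D=(11.00,0)
B = A + 2.00·(cos96°, sin96°) = (-0.2091, 1.9890)
|BD| = 11.3842
circle(B,7.00) ∩ circle(D,5.00): a=6.7462, h=1.8679
  candidates: C₊=(6.7597,2.6495) cross=21.265; C₋=(6.1070,-1.0288) cross=-21.265
  mode + wants cross > 0 → take C=(6.7597,2.6495) (cross=21.265)
ex = (C−B)/|BC| = (0.9955,0.0944); ey = (-0.0944,0.9955)
P = B + -0.90·ex + -2.19·ey = (-0.8984,-0.2761)

-0.90 -0.28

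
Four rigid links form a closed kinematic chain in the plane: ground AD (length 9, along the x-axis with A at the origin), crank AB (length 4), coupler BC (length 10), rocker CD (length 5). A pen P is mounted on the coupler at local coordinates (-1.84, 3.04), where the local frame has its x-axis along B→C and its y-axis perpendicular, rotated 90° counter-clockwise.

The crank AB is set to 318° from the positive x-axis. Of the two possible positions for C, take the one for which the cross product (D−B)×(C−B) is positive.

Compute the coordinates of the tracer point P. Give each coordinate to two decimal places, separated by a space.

A=(0,0), D=(9.00,0)
B = A + 4.00·(cos318°, sin318°) = (2.9726, -2.6765)
|BD| = 6.5950
circle(B,10.00) ∩ circle(D,5.00): a=8.9836, h=4.3925
  candidates: C₊=(9.4004,4.9839) cross=28.969; C₋=(12.9658,-3.0451) cross=-28.969
  mode + wants cross > 0 → take C=(9.4004,4.9839) (cross=28.969)
ex = (C−B)/|BC| = (0.6428,0.7660); ey = (-0.7660,0.6428)
P = B + -1.84·ex + 3.04·ey = (-0.5389,-2.1320)

-0.54 -2.13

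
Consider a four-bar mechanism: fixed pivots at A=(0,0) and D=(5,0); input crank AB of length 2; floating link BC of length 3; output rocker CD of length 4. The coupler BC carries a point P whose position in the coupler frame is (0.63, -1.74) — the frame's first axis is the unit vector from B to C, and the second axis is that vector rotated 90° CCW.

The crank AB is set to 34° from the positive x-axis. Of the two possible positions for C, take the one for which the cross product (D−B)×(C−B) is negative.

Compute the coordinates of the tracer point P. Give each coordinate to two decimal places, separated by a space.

A=(0,0), D=(5.00,0)
B = A + 2.00·(cos34°, sin34°) = (1.6581, 1.1184)
|BD| = 3.5241
circle(B,3.00) ∩ circle(D,4.00): a=0.7689, h=2.8998
  candidates: C₊=(3.3075,3.6243) cross=10.219; C₋=(1.4670,-1.8755) cross=-10.219
  mode - wants cross < 0 → take C=(1.4670,-1.8755) (cross=-10.219)
ex = (C−B)/|BC| = (-0.0637,-0.9980); ey = (0.9980,-0.0637)
P = B + 0.63·ex + -1.74·ey = (-0.1185,0.6005)

-0.12 0.60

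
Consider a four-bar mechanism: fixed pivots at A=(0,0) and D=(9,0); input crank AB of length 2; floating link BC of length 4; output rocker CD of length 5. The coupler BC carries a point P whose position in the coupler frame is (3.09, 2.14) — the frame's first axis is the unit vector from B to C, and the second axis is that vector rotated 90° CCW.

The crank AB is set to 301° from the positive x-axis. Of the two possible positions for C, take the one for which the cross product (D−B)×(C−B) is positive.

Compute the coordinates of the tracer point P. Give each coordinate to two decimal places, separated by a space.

A=(0,0), D=(9.00,0)
B = A + 2.00·(cos301°, sin301°) = (1.0301, -1.7143)
|BD| = 8.1522
circle(B,4.00) ∩ circle(D,5.00): a=3.5241, h=1.8923
  candidates: C₊=(4.0775,0.8767) cross=15.426; C₋=(4.8733,-2.8232) cross=-15.426
  mode + wants cross > 0 → take C=(4.0775,0.8767) (cross=15.426)
ex = (C−B)/|BC| = (0.7618,0.6478); ey = (-0.6478,0.7618)
P = B + 3.09·ex + 2.14·ey = (1.9980,1.9176)

2.00 1.92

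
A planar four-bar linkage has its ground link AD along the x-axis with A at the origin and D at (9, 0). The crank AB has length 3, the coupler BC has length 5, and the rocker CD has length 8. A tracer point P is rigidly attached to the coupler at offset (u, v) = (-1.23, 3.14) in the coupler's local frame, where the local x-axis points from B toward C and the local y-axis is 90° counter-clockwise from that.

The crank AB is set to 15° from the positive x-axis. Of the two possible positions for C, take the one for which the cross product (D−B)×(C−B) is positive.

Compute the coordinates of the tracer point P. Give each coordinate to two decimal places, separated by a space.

-0.36 -0.11

A=(0,0), D=(9.00,0)
B = A + 3.00·(cos15°, sin15°) = (2.8978, 0.7765)
|BD| = 6.1514
circle(B,5.00) ∩ circle(D,8.00): a=-0.0943, h=4.9991
  candidates: C₊=(3.4353,5.7475) cross=30.752; C₋=(2.1732,-4.1708) cross=-30.752
  mode + wants cross > 0 → take C=(3.4353,5.7475) (cross=30.752)
ex = (C−B)/|BC| = (0.1075,0.9942); ey = (-0.9942,0.1075)
P = B + -1.23·ex + 3.14·ey = (-0.3562,-0.1089)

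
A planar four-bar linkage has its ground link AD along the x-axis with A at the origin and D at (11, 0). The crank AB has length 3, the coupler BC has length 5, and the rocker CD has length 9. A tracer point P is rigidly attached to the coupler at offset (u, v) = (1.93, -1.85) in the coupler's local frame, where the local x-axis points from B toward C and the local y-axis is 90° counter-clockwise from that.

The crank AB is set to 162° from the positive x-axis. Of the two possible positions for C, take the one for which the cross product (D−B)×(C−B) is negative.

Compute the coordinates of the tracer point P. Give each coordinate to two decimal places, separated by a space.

-1.42 -1.33

A=(0,0), D=(11.00,0)
B = A + 3.00·(cos162°, sin162°) = (-2.8532, 0.9271)
|BD| = 13.8842
circle(B,5.00) ∩ circle(D,9.00): a=4.9254, h=0.8605
  candidates: C₊=(2.1187,1.4568) cross=11.948; C₋=(2.0038,-0.2604) cross=-11.948
  mode - wants cross < 0 → take C=(2.0038,-0.2604) (cross=-11.948)
ex = (C−B)/|BC| = (0.9714,-0.2375); ey = (0.2375,0.9714)
P = B + 1.93·ex + -1.85·ey = (-1.4178,-1.3284)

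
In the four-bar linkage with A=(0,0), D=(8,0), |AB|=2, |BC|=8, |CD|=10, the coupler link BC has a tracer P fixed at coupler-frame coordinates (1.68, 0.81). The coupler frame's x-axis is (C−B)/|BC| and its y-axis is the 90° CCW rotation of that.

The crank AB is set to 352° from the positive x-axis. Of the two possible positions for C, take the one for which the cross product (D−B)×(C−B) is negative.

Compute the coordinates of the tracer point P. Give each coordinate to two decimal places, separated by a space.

A=(0,0), D=(8.00,0)
B = A + 2.00·(cos352°, sin352°) = (1.9805, -0.2783)
|BD| = 6.0259
circle(B,8.00) ∩ circle(D,10.00): a=0.0258, h=8.0000
  candidates: C₊=(1.6368,7.7143) cross=48.207; C₋=(2.3759,-8.2686) cross=-48.207
  mode - wants cross < 0 → take C=(2.3759,-8.2686) (cross=-48.207)
ex = (C−B)/|BC| = (0.0494,-0.9988); ey = (0.9988,0.0494)
P = B + 1.68·ex + 0.81·ey = (2.8726,-1.9163)

2.87 -1.92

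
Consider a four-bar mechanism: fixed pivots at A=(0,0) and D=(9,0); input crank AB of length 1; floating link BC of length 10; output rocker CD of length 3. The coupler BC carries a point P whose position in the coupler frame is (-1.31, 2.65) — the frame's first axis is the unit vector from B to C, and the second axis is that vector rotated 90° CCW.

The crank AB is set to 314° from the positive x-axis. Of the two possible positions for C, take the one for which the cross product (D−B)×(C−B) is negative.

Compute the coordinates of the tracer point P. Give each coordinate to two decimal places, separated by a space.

-0.10 2.13

A=(0,0), D=(9.00,0)
B = A + 1.00·(cos314°, sin314°) = (0.6947, -0.7193)
|BD| = 8.3364
circle(B,10.00) ∩ circle(D,3.00): a=9.6262, h=2.7086
  candidates: C₊=(10.0512,2.8098) cross=22.580; C₋=(10.5187,-2.5872) cross=-22.580
  mode - wants cross < 0 → take C=(10.5187,-2.5872) (cross=-22.580)
ex = (C−B)/|BC| = (0.9824,-0.1868); ey = (0.1868,0.9824)
P = B + -1.31·ex + 2.65·ey = (-0.0973,2.1287)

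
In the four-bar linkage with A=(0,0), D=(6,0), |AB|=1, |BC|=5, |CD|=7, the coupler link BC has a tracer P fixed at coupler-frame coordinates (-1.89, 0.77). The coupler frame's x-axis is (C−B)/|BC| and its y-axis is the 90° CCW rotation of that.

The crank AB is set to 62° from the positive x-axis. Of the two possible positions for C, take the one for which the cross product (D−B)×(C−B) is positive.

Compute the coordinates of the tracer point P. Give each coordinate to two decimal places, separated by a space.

A=(0,0), D=(6.00,0)
B = A + 1.00·(cos62°, sin62°) = (0.4695, 0.8829)
|BD| = 5.6006
circle(B,5.00) ∩ circle(D,7.00): a=0.6576, h=4.9566
  candidates: C₊=(1.9003,5.6738) cross=27.760; C₋=(0.3375,-4.1153) cross=-27.760
  mode + wants cross > 0 → take C=(1.9003,5.6738) (cross=27.760)
ex = (C−B)/|BC| = (0.2862,0.9582); ey = (-0.9582,0.2862)
P = B + -1.89·ex + 0.77·ey = (-0.8092,-0.7077)

-0.81 -0.71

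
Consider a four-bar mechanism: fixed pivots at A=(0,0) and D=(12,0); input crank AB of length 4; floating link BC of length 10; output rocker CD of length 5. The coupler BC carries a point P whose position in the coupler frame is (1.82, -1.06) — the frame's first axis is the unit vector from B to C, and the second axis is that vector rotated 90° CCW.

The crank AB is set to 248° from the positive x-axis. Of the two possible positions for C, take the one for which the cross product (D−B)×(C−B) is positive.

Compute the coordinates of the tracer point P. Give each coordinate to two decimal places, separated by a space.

A=(0,0), D=(12.00,0)
B = A + 4.00·(cos248°, sin248°) = (-1.4984, -3.7087)
|BD| = 13.9987
circle(B,10.00) ∩ circle(D,5.00): a=9.6782, h=2.5166
  candidates: C₊=(7.1672,1.2820) cross=35.229; C₋=(8.5006,-3.5713) cross=-35.229
  mode + wants cross > 0 → take C=(7.1672,1.2820) (cross=35.229)
ex = (C−B)/|BC| = (0.8666,0.4991); ey = (-0.4991,0.8666)
P = B + 1.82·ex + -1.06·ey = (0.6077,-3.7190)

0.61 -3.72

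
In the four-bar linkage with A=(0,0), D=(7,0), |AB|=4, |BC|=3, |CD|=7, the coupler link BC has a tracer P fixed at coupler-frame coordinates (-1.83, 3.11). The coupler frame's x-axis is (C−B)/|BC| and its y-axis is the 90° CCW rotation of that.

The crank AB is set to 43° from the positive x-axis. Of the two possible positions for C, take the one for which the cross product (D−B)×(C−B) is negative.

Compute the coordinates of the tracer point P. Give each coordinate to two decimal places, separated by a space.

A=(0,0), D=(7.00,0)
B = A + 4.00·(cos43°, sin43°) = (2.9254, 2.7280)
|BD| = 4.9035
circle(B,3.00) ∩ circle(D,7.00): a=-1.6270, h=2.5205
  candidates: C₊=(2.9757,5.7276) cross=12.359; C₋=(0.1712,1.5387) cross=-12.359
  mode - wants cross < 0 → take C=(0.1712,1.5387) (cross=-12.359)
ex = (C−B)/|BC| = (-0.9181,-0.3964); ey = (0.3964,-0.9181)
P = B + -1.83·ex + 3.11·ey = (5.8384,0.5983)

5.84 0.60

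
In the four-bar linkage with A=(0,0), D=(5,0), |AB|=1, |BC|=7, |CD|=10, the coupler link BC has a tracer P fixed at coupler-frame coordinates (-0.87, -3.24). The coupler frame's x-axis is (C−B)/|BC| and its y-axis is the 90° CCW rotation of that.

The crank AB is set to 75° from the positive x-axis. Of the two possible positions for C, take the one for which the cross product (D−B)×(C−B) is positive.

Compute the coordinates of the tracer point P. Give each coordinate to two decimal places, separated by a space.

A=(0,0), D=(5.00,0)
B = A + 1.00·(cos75°, sin75°) = (0.2588, 0.9659)
|BD| = 4.8386
circle(B,7.00) ∩ circle(D,10.00): a=-2.8509, h=6.3932
  candidates: C₊=(-1.2584,7.7995) cross=30.934; C₋=(-3.8109,-4.7294) cross=-30.934
  mode + wants cross > 0 → take C=(-1.2584,7.7995) (cross=30.934)
ex = (C−B)/|BC| = (-0.2167,0.9762); ey = (-0.9762,-0.2167)
P = B + -0.87·ex + -3.24·ey = (3.6104,0.8189)

3.61 0.82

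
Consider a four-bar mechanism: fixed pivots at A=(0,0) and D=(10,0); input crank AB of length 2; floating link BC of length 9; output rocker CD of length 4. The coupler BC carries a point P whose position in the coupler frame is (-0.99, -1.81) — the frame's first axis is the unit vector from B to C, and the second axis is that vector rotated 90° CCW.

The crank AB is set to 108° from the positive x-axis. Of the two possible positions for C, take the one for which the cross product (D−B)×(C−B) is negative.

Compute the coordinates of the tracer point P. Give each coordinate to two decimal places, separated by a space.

-2.40 0.86

A=(0,0), D=(10.00,0)
B = A + 2.00·(cos108°, sin108°) = (-0.6180, 1.9021)
|BD| = 10.7871
circle(B,9.00) ∩ circle(D,4.00): a=8.4064, h=3.2144
  candidates: C₊=(8.2234,3.5838) cross=34.674; C₋=(7.0898,-2.7443) cross=-34.674
  mode - wants cross < 0 → take C=(7.0898,-2.7443) (cross=-34.674)
ex = (C−B)/|BC| = (0.8564,-0.5163); ey = (0.5163,0.8564)
P = B + -0.99·ex + -1.81·ey = (-2.4003,0.8631)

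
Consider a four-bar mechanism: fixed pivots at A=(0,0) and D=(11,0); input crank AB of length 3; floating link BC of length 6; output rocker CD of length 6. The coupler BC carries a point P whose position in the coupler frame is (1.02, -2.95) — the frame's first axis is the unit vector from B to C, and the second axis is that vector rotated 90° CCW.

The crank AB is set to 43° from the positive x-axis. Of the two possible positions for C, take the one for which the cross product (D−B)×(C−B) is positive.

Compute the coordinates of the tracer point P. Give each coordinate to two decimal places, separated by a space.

4.48 -0.08

A=(0,0), D=(11.00,0)
B = A + 3.00·(cos43°, sin43°) = (2.1941, 2.0460)
|BD| = 9.0405
circle(B,6.00) ∩ circle(D,6.00): a=4.5203, h=3.9455
  candidates: C₊=(7.4900,4.8662) cross=35.670; C₋=(5.7041,-2.8202) cross=-35.670
  mode + wants cross > 0 → take C=(7.4900,4.8662) (cross=35.670)
ex = (C−B)/|BC| = (0.8827,0.4700); ey = (-0.4700,0.8827)
P = B + 1.02·ex + -2.95·ey = (4.4810,-0.0784)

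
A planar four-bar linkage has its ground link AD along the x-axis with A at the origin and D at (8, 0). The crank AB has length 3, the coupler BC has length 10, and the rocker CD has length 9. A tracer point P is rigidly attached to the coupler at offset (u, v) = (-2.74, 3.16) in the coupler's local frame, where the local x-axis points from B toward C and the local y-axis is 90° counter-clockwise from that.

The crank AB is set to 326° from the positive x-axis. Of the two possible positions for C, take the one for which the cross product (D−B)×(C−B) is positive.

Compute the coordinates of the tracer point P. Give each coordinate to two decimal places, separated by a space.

-1.10 -3.83

A=(0,0), D=(8.00,0)
B = A + 3.00·(cos326°, sin326°) = (2.4871, -1.6776)
|BD| = 5.7625
circle(B,10.00) ∩ circle(D,9.00): a=4.5298, h=8.9152
  candidates: C₊=(4.2253,8.1702) cross=51.374; C₋=(9.4161,-8.8879) cross=-51.374
  mode + wants cross > 0 → take C=(4.2253,8.1702) (cross=51.374)
ex = (C−B)/|BC| = (0.1738,0.9848); ey = (-0.9848,0.1738)
P = B + -2.74·ex + 3.16·ey = (-1.1011,-3.8266)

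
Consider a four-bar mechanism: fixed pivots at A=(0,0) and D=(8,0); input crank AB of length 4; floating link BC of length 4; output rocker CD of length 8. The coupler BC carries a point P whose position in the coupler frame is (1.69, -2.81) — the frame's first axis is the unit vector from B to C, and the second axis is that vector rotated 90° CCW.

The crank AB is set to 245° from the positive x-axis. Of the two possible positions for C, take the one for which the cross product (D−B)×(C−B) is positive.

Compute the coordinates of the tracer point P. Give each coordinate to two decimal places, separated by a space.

1.57 -3.28

A=(0,0), D=(8.00,0)
B = A + 4.00·(cos245°, sin245°) = (-1.6905, -3.6252)
|BD| = 10.3464
circle(B,4.00) ∩ circle(D,8.00): a=2.8535, h=2.8031
  candidates: C₊=(0.0000,-0.0000) cross=29.002; C₋=(1.9643,-5.2508) cross=-29.002
  mode + wants cross > 0 → take C=(0.0000,-0.0000) (cross=29.002)
ex = (C−B)/|BC| = (0.4226,0.9063); ey = (-0.9063,0.4226)
P = B + 1.69·ex + -2.81·ey = (1.5705,-3.2811)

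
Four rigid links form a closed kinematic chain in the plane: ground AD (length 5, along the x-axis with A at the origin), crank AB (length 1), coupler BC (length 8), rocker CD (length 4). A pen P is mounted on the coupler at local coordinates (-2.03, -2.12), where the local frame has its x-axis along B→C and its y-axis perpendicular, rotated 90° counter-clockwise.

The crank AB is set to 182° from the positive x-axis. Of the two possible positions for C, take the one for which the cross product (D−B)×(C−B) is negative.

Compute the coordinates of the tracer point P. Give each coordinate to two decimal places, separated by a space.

A=(0,0), D=(5.00,0)
B = A + 1.00·(cos182°, sin182°) = (-0.9994, -0.0349)
|BD| = 5.9995
circle(B,8.00) ∩ circle(D,4.00): a=7.0001, h=3.8728
  candidates: C₊=(5.9780,3.8786) cross=23.235; C₋=(6.0231,-3.8669) cross=-23.235
  mode - wants cross < 0 → take C=(6.0231,-3.8669) (cross=-23.235)
ex = (C−B)/|BC| = (0.8778,-0.4790); ey = (0.4790,0.8778)
P = B + -2.03·ex + -2.12·ey = (-3.7968,-0.9235)

-3.80 -0.92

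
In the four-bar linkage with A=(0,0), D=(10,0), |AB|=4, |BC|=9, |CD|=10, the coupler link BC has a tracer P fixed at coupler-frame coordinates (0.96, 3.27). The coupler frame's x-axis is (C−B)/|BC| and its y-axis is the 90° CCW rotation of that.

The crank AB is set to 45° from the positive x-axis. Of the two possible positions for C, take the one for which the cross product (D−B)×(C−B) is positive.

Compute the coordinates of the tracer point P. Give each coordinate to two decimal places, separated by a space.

A=(0,0), D=(10.00,0)
B = A + 4.00·(cos45°, sin45°) = (2.8284, 2.8284)
|BD| = 7.7092
circle(B,9.00) ∩ circle(D,10.00): a=2.6223, h=8.6095
  candidates: C₊=(8.4266,9.8754) cross=66.372; C₋=(2.1091,-6.1428) cross=-66.372
  mode + wants cross > 0 → take C=(8.4266,9.8754) (cross=66.372)
ex = (C−B)/|BC| = (0.6220,0.7830); ey = (-0.7830,0.6220)
P = B + 0.96·ex + 3.27·ey = (0.8651,5.6141)

0.87 5.61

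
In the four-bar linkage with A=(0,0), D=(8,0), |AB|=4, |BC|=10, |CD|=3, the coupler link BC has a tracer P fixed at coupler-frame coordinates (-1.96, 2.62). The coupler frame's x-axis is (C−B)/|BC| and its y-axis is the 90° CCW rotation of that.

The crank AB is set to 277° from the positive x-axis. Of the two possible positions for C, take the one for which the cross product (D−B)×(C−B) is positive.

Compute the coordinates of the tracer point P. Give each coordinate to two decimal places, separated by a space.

-2.74 -3.45

A=(0,0), D=(8.00,0)
B = A + 4.00·(cos277°, sin277°) = (0.4875, -3.9702)
|BD| = 8.4971
circle(B,10.00) ∩ circle(D,3.00): a=9.6033, h=2.7886
  candidates: C₊=(7.6751,2.9824) cross=23.695; C₋=(10.2810,-1.9486) cross=-23.695
  mode + wants cross > 0 → take C=(7.6751,2.9824) (cross=23.695)
ex = (C−B)/|BC| = (0.7188,0.6953); ey = (-0.6953,0.7188)
P = B + -1.96·ex + 2.62·ey = (-2.7429,-3.4497)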